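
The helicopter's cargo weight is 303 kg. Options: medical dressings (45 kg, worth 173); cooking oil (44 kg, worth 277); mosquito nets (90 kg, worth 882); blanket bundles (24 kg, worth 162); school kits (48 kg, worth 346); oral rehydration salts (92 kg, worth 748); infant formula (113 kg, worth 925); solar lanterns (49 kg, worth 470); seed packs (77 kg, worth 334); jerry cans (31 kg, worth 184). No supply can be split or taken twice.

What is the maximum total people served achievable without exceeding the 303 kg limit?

By people served per kg: mosquito nets 9.80, solar lanterns 9.59, infant formula 8.19 lead.
The ratio ordering already packs tightly: mosquito nets + school kits + infant formula + solar lanterns, 300 kg, 2623.

2623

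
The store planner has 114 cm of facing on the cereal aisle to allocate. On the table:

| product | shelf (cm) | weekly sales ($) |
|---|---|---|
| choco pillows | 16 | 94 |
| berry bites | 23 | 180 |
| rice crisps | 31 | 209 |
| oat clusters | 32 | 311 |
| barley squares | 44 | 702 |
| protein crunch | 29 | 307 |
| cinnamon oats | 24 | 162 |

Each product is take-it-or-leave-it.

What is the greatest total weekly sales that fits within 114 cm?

1320

Density check — barley squares 15.95, protein crunch 10.59, oat clusters 9.72 are the best per cm.
The ratio ordering already packs tightly: oat clusters + barley squares + protein crunch, 105 cm, 1320.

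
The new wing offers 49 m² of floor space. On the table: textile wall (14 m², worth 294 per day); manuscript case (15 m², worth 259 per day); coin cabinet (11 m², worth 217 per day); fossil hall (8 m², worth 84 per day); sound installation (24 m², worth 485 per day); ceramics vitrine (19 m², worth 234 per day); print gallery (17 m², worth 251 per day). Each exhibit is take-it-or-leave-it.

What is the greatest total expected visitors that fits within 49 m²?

996

The ratio ordering already packs tightly: textile wall + coin cabinet + sound installation, 49 m², 996.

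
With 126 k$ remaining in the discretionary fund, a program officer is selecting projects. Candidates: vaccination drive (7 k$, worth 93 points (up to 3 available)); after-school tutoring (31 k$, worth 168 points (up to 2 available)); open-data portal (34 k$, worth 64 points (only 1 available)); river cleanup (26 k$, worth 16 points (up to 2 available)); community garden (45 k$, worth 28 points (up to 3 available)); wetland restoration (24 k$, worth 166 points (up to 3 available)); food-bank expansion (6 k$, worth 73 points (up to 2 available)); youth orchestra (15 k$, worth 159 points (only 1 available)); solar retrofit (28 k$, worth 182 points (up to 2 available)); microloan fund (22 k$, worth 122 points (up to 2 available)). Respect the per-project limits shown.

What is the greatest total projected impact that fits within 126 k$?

The ratio heuristic lands on 3×vaccination drive + 3×wetland restoration + 2×food-bank expansion + youth orchestra (1082) but leaves 6 k$ idle.
Replace wetland restoration with solar retrofit: the trade gains 16 net, giving 1098 at 124 k$.

1098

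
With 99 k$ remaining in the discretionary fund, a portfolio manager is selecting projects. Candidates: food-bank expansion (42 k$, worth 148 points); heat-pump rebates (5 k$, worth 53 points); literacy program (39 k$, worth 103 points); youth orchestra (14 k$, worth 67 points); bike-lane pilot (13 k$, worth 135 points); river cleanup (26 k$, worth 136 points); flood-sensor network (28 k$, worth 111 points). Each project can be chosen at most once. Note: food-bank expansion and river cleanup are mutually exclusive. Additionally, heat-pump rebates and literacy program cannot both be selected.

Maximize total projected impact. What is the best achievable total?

502

Taking heat-pump rebates + youth orchestra + bike-lane pilot + river cleanup + flood-sensor network: 86 k$ used, 502 in projected impact.
The spare 13 k$ is too small for any remaining project, and no feasible exchange beats 502.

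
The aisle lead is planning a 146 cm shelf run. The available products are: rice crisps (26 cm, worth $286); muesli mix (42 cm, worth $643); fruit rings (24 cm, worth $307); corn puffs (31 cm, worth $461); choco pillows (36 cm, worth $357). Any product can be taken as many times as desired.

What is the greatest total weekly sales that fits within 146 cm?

By weekly sales per cm: muesli mix 15.31, corn puffs 14.87, fruit rings 12.79, rice crisps 11.00 lead.
The ratio heuristic lands on 3×muesli mix (1929) but leaves 20 cm idle.
Replace muesli mix with 2×corn puffs: the trade gains 279 net, giving 2208 at 146 cm.
That's the maximum — no swap from here does better than 2208.

2208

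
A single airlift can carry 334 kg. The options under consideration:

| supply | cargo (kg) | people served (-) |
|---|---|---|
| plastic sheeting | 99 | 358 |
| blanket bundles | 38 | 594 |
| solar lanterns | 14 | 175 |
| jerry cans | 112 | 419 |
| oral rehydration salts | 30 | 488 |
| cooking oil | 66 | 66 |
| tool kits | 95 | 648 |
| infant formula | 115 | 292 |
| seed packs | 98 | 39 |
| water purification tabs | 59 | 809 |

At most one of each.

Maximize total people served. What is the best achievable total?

The ratio heuristic lands on blanket bundles + solar lanterns + oral rehydration salts + cooking oil + tool kits + water purification tabs (2780) but leaves 32 kg idle.
Dropping solar lanterns and cooking oil frees 80 kg; slotting in jerry cans (112 kg) lifts the total to 2958 at 334 kg.
Next best is plastic sheeting + blanket bundles + oral rehydration salts + tool kits + water purification tabs at 2897 (321 kg) — short by 61.

2958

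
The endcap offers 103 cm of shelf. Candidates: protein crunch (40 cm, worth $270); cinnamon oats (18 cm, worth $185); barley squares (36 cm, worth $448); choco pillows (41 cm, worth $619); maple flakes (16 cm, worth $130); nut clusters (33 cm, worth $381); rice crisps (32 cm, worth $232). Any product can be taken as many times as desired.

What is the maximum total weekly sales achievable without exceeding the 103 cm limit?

Taking cinnamon oats + 2×choco pillows: 100 cm used, 1423 in weekly sales.

1423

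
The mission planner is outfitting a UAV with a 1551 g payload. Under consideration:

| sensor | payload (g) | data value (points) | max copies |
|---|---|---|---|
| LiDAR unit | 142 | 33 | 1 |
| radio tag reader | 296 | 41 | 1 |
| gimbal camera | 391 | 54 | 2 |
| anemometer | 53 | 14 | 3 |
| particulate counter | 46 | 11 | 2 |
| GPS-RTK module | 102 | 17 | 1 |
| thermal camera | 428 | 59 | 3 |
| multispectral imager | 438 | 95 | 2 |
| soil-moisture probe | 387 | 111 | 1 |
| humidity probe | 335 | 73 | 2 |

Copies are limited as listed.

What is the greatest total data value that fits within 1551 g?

The ratio heuristic lands on LiDAR unit + 3×anemometer + 2×particulate counter + soil-moisture probe + 2×humidity probe (354) but leaves 101 g idle.
Dropping 2×anemometer and 2×humidity probe frees 776 g; slotting in 2×multispectral imager (876 g) lifts the total to 370 at 1550 g.
That's the maximum — no swap from here does better than 370.

370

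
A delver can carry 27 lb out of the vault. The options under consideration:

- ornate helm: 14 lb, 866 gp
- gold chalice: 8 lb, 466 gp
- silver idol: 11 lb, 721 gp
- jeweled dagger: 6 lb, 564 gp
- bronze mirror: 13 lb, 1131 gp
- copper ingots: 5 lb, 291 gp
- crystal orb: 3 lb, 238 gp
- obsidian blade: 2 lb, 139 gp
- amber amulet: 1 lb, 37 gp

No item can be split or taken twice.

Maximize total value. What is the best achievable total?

2224

Filling by ratio: jeweled dagger + bronze mirror + crystal orb + obsidian blade + amber amulet for 2109, with 2 lb left unused.
The 3 lb tied up in obsidian blade and amber amulet is better spent on copper ingots — total rises to 2224 (27 lb).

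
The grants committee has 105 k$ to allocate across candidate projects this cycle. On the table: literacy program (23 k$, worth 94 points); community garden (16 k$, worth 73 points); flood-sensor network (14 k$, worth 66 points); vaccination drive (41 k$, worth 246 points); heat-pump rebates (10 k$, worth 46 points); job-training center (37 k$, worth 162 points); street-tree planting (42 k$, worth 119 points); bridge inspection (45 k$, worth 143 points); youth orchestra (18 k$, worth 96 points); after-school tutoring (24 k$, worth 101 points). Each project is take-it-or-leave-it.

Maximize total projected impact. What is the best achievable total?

A density-first pass picks community garden + flood-sensor network + vaccination drive + heat-pump rebates + youth orchestra — 527 at 99 k$.
The 18 k$ tied up in youth orchestra is better spent on after-school tutoring — total rises to 532 (105 k$).
Next best is community garden + vaccination drive + heat-pump rebates + job-training center at 527 (104 k$) — short by 5.

532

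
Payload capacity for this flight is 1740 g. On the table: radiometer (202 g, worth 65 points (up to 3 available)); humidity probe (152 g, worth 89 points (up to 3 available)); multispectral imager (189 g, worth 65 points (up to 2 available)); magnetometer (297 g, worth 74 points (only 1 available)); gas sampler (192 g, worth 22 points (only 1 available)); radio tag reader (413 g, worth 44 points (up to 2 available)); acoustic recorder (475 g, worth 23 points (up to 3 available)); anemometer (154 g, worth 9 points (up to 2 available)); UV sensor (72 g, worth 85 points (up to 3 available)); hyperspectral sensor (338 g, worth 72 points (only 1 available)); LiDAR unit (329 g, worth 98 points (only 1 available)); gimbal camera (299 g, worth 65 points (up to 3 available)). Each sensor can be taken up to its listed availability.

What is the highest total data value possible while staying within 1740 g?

847

Density check — UV sensor 1.18, humidity probe 0.59, multispectral imager 0.34, radiometer 0.32 are the best per g.
The ratio ordering already packs tightly: 3×radiometer + 3×humidity probe + 2×multispectral imager + 3×UV sensor, 1656 g, 847.
That's the maximum — no swap from here does better than 847.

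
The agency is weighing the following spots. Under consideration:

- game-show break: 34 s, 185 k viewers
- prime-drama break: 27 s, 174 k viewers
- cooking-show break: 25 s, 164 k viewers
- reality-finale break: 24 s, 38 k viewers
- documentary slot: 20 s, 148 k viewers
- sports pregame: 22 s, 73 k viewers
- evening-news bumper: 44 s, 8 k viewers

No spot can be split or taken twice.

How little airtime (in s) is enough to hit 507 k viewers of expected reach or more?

81

Need the lightest bundle worth ≥ 507.
Taking game-show break + prime-drama break + documentary slot gives 507 (≥ 507) for 81 s.
Any bundle with less than 81 s falls short of 507.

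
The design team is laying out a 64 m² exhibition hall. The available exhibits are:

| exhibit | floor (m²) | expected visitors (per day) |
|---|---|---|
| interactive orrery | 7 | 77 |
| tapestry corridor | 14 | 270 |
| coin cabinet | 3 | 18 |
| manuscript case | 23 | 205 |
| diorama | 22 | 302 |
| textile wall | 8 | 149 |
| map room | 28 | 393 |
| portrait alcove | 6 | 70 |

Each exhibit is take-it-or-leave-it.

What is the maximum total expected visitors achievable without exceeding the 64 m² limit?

965

The ratio heuristic lands on interactive orrery + tapestry corridor + textile wall + map room + portrait alcove (959) but leaves 1 m² idle.
Dropping interactive orrery and textile wall and portrait alcove frees 21 m²; slotting in diorama (22 m²) lifts the total to 965 at 64 m².
Nothing else within 64 m² beats 965.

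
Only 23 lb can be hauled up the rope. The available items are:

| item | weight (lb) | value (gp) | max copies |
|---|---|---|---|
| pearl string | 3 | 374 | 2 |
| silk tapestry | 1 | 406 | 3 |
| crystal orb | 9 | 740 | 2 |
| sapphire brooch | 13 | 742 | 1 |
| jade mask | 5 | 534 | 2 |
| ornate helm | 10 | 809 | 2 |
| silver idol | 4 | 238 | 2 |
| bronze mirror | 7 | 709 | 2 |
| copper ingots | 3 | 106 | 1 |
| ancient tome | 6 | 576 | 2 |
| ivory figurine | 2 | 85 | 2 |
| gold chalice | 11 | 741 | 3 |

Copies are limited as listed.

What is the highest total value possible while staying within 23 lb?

Greedy by ratio would take 2×pearl string + 3×silk tapestry + 2×jade mask + silver idol: 23 lb used, total 3272.
The 14 lb tied up in 2×jade mask and silver idol is better spent on 2×bronze mirror — total rises to 3384 (23 lb).
That's the maximum — no swap from here does better than 3384.

3384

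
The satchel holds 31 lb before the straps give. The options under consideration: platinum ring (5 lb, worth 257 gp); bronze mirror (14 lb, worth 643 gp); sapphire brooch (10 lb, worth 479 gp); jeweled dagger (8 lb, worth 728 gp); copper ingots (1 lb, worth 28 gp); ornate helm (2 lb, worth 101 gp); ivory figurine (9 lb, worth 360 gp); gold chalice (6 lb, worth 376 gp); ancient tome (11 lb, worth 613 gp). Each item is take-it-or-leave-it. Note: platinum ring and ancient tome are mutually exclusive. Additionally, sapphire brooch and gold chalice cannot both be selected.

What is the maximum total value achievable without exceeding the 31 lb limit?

1921

By value per lb: jeweled dagger 91.00, gold chalice 62.67, ancient tome 55.73 lead.
Best packing: sapphire brooch + jeweled dagger + ornate helm + ancient tome — 31 lb, 1921 total.
Every other selection either busts 31 lb or breaks a pairing rule or fails to beat 1921.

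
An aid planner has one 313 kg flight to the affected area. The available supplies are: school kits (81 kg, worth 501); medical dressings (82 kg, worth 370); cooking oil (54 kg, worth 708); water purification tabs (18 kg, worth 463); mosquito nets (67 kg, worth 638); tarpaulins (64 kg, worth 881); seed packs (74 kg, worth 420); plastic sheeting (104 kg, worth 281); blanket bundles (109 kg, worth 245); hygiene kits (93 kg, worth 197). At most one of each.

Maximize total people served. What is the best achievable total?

3191

Best packing: school kits + cooking oil + water purification tabs + mosquito nets + tarpaulins — 284 kg, 3191 total.
Next best is cooking oil + water purification tabs + mosquito nets + tarpaulins + seed packs at 3110 (277 kg) — short by 81.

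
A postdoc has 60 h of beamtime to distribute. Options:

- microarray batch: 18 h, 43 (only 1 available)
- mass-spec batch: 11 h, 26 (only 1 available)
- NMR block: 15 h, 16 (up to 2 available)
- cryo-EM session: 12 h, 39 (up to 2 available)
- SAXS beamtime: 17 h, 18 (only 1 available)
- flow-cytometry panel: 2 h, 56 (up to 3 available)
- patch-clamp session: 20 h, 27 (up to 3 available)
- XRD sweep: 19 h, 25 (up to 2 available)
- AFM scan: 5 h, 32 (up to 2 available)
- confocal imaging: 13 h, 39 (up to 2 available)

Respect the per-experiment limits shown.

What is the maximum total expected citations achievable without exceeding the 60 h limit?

353

The ratio heuristic lands on 2×cryo-EM session + 3×flow-cytometry panel + 2×AFM scan + confocal imaging (349) but leaves 7 h idle.
The 24 h tied up in 2×cryo-EM session is better spent on microarray batch + confocal imaging — total rises to 353 (60 h).
That's the maximum — no swap from here does better than 353.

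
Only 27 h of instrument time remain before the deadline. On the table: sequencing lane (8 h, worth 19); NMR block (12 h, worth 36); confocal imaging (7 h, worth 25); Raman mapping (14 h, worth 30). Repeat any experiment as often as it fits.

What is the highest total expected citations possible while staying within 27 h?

By expected citations per h: confocal imaging 3.57, NMR block 3.00, sequencing lane 2.38 lead.
Greedy by ratio would take 3×confocal imaging: 21 h used, total 75.
The 7 h tied up in confocal imaging is better spent on NMR block — total rises to 86 (26 h).
Nothing else within 27 h beats 86.

86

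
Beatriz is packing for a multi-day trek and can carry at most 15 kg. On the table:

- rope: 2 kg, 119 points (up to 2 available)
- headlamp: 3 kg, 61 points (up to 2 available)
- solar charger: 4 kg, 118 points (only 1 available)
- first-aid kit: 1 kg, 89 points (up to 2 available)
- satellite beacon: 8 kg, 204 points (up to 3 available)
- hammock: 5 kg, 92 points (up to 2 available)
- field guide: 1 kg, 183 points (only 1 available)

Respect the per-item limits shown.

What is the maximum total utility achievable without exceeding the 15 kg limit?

Greedy by ratio would take 2×rope + headlamp + solar charger + 2×first-aid kit + field guide: 14 kg used, total 778.
The 7 kg tied up in headlamp and solar charger is better spent on satellite beacon — total rises to 803 (15 kg).
That's the maximum — no swap from here does better than 803.

803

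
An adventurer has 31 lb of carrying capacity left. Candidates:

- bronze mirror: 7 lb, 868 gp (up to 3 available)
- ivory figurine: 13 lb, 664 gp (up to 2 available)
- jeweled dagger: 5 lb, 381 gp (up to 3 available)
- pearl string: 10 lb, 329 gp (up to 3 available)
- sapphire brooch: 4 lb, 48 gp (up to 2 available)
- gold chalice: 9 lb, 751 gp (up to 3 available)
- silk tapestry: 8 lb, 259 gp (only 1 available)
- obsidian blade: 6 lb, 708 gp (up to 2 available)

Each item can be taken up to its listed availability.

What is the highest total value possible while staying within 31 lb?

3533

A density-first pass picks 3×bronze mirror + sapphire brooch + obsidian blade — 3360 at 31 lb.
Replace bronze mirror and sapphire brooch with jeweled dagger + obsidian blade: the trade gains 173 net, giving 3533 at 31 lb.
Every other selection either busts 31 lb or exceeds an availability limit or fails to beat 3533.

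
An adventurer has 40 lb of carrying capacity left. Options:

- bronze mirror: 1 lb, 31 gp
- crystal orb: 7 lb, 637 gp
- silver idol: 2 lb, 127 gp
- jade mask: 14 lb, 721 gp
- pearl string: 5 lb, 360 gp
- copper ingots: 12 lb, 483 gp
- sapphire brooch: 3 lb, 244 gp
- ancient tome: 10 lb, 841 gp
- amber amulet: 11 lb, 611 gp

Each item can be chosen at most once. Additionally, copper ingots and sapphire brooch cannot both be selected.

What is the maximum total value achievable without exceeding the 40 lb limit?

The ratio ordering already packs tightly: bronze mirror + crystal orb + silver idol + pearl string + sapphire brooch + ancient tome + amber amulet, 39 lb, 2851.
No other feasible combination exceeds 2851.

2851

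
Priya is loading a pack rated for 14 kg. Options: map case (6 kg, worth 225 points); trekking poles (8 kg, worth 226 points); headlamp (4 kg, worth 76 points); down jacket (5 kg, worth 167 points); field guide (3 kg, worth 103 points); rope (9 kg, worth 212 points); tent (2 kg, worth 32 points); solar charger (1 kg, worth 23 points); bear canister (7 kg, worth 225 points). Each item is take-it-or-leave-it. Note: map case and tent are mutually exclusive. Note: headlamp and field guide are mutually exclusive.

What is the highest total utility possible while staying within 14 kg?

495

Ranking by ratio (utility/kg): map case 37.50, field guide 34.33, down jacket 33.40, bear canister 32.14.
The ratio ordering already packs tightly: map case + down jacket + field guide, 14 kg, 495.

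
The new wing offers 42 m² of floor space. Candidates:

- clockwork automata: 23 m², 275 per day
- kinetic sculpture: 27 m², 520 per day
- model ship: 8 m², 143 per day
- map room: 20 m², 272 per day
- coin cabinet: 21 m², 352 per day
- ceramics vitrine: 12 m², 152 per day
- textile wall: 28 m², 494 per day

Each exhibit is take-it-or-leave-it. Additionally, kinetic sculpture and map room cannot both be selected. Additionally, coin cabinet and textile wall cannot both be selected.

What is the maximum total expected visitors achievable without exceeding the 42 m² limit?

Taking the top-ratio exhibits first gives kinetic sculpture + model ship for 663 (35 m²).
The 8 m² tied up in model ship is better spent on ceramics vitrine — total rises to 672 (39 m²).
Every other selection either busts 42 m² or breaks a pairing rule or fails to beat 672.

672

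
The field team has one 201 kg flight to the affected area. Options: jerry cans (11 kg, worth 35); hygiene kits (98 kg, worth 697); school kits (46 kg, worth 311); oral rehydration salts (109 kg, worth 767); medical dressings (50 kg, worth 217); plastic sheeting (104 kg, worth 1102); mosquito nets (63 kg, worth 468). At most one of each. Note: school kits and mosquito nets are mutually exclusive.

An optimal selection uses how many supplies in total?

3

Best achievable people served is 1630.
For example school kits + medical dressings + plastic sheeting achieves it, using 200 kg.
Every optimal selection uses 3 supplies.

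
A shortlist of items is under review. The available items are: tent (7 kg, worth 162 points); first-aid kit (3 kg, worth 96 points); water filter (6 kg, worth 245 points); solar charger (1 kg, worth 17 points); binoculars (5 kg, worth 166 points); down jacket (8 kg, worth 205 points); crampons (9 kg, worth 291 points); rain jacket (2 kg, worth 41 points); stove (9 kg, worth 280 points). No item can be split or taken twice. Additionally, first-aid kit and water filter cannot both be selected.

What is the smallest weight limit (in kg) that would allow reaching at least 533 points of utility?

15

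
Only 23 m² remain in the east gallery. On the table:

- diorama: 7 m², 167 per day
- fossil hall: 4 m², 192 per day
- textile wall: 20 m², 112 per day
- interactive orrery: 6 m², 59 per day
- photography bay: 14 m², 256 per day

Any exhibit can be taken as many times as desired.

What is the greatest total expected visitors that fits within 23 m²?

The ratio ordering already packs tightly: 5×fossil hall, 20 m², 960.
Every other selection either busts 23 m² or fails to beat 960.

960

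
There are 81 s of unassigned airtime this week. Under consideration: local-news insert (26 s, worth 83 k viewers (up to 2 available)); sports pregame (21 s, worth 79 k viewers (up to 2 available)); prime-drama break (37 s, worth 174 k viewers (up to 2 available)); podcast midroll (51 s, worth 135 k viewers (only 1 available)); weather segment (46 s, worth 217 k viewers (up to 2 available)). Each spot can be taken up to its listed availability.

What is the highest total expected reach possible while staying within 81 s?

348

Density check — weather segment 4.72, prime-drama break 4.70, sports pregame 3.76, local-news insert 3.19 are the best per s.
Taking the top-ratio spots first gives sports pregame + weather segment for 296 (67 s).
The 67 s tied up in sports pregame and weather segment is better spent on 2×prime-drama break — total rises to 348 (74 s).
Nothing else within 81 s beats 348.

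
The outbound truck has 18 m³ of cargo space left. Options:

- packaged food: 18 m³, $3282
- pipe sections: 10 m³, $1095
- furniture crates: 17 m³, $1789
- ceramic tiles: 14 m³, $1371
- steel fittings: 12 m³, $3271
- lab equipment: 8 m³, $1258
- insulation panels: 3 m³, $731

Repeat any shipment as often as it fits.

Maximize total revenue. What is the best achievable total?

Taking steel fittings + 2×insulation panels: 18 m³ used, 4733 in revenue.
Every other selection either busts 18 m³ or fails to beat 4733.

4733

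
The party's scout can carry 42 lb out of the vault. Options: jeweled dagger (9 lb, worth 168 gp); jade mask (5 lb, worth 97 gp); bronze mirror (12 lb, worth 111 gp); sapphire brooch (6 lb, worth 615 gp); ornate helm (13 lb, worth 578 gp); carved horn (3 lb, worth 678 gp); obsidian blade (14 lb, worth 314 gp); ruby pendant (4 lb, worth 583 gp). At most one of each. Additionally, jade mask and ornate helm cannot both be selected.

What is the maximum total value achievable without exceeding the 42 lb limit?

2768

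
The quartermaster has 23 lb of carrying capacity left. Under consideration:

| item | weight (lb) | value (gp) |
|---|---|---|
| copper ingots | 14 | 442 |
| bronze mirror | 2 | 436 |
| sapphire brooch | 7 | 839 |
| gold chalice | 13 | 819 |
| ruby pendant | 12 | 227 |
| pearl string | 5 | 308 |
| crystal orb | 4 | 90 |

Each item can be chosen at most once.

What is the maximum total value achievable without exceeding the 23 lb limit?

Best packing: bronze mirror + sapphire brooch + gold chalice — 22 lb, 2094 total.
The closest alternative, copper ingots + bronze mirror + sapphire brooch, reaches only 1717.

2094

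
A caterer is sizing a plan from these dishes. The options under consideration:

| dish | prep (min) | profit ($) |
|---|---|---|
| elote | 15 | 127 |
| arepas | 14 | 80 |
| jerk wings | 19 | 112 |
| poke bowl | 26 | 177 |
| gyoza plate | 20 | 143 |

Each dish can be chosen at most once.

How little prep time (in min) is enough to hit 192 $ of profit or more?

29

Look for the lowest-prep combination reaching 192.
Taking elote + arepas gives 207 (≥ 192) for 29 min.
No combination under 29 min hits 192.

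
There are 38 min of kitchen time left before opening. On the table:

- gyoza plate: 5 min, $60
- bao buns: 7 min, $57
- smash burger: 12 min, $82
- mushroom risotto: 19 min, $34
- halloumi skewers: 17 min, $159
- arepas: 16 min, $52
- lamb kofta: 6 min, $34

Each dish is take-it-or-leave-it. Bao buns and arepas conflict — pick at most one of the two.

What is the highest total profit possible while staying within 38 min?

Density check — gyoza plate 12.00, halloumi skewers 9.35, bao buns 8.14 are the best per min.
Best packing: gyoza plate + bao buns + halloumi skewers + lamb kofta — 35 min, 310 total.
That's the maximum — no feasible swap from here does better than 310.

310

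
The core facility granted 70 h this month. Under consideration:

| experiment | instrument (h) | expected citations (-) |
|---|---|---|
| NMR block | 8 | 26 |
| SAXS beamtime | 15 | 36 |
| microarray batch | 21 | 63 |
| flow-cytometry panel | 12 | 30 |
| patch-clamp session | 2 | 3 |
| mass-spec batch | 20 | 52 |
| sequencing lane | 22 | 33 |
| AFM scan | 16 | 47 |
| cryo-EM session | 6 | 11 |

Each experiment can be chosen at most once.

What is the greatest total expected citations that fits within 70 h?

192

Filling by ratio: NMR block + microarray batch + patch-clamp session + mass-spec batch + AFM scan for 191, with 3 h left unused.
The 10 h tied up in NMR block and patch-clamp session is better spent on flow-cytometry panel — total rises to 192 (69 h).
Next best is NMR block + microarray batch + patch-clamp session + mass-spec batch + AFM scan at 191 (67 h) — short by 1.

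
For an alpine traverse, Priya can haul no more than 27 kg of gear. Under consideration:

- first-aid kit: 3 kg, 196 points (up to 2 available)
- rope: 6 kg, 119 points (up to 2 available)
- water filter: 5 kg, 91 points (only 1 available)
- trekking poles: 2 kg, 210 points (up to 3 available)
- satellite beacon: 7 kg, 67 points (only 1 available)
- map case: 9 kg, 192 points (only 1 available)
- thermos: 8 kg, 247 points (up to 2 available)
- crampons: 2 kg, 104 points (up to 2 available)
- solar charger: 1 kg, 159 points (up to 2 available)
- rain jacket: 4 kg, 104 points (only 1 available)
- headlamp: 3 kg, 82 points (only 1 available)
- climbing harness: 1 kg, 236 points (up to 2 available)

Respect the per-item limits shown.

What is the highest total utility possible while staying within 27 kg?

Best packing: 2×first-aid kit + 3×trekking poles + 2×crampons + 2×solar charger + rain jacket + headlamp + 2×climbing harness — 27 kg, 2206 total.
Nothing else within 27 kg beats 2206.

2206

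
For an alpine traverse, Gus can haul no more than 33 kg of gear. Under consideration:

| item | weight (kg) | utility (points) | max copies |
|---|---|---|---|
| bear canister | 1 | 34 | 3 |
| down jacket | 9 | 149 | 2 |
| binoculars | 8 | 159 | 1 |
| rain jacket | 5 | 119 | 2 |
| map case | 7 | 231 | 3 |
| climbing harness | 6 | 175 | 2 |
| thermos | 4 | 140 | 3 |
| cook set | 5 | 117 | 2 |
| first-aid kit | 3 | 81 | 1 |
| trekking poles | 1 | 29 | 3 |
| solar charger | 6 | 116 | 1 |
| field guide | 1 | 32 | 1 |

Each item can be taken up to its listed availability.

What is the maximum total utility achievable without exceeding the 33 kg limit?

Density check — thermos 35.00, bear canister 34.00, map case 33.00, field guide 32.00 are the best per kg.
Taking the top-ratio items first gives 3×bear canister + 2×map case + 3×thermos + 3×trekking poles + field guide for 1103 (33 kg).
Replace 3×bear canister and 3×trekking poles and field guide with map case: the trade gains 10 net, giving 1113 at 33 kg.

1113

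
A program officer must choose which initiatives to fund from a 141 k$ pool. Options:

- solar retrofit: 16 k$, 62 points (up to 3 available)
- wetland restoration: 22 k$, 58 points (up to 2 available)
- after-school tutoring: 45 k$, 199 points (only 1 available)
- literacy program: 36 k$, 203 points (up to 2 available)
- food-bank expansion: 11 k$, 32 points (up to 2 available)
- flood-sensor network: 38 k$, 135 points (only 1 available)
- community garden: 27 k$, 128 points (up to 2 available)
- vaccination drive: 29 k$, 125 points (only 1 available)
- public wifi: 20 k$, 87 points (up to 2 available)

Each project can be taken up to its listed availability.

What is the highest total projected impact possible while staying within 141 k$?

Filling by ratio: 2×literacy program + food-bank expansion + 2×community garden for 694, with 4 k$ left unused.
The 38 k$ tied up in food-bank expansion and community garden is better spent on 2×public wifi — total rises to 708 (139 k$).
Nothing else within 141 k$ beats 708.

708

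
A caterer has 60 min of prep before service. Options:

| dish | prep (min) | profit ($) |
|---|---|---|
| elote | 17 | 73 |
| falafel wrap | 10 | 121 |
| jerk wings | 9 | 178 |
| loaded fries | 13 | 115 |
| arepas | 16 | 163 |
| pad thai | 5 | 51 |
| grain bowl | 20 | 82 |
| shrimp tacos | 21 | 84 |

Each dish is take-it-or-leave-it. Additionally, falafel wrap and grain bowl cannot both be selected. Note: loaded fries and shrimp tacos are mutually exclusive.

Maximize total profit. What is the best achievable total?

628

Taking falafel wrap + jerk wings + loaded fries + arepas + pad thai: 53 min used, 628 in profit.
An exhaustive check of the 256 subsets confirms 628.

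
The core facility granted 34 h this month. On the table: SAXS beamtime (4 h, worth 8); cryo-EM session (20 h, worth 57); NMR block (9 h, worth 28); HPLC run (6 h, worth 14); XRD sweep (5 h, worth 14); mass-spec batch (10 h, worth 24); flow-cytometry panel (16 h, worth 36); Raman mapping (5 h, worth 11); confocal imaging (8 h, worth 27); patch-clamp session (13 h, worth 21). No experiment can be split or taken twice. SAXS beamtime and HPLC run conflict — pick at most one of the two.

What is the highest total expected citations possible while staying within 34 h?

Greedy by ratio would take NMR block + XRD sweep + mass-spec batch + confocal imaging: 32 h used, total 93.
Replace mass-spec batch and confocal imaging with cryo-EM session: the trade gains 6 net, giving 99 at 34 h.

99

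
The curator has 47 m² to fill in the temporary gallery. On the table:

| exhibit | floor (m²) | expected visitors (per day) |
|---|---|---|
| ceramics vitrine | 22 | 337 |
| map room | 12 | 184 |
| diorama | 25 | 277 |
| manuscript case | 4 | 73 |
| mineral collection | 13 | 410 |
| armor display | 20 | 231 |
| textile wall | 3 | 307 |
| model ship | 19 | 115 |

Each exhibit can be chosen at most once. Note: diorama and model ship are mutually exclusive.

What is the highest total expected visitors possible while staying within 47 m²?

1127

Filling by ratio: map room + manuscript case + mineral collection + textile wall for 974, with 15 m² left unused.
The 12 m² tied up in map room is better spent on ceramics vitrine — total rises to 1127 (42 m²).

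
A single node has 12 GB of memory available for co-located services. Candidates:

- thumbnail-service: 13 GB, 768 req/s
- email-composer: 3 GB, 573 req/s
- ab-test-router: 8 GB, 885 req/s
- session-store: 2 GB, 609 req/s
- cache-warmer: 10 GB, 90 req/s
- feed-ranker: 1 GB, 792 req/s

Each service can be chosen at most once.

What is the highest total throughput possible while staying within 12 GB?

2286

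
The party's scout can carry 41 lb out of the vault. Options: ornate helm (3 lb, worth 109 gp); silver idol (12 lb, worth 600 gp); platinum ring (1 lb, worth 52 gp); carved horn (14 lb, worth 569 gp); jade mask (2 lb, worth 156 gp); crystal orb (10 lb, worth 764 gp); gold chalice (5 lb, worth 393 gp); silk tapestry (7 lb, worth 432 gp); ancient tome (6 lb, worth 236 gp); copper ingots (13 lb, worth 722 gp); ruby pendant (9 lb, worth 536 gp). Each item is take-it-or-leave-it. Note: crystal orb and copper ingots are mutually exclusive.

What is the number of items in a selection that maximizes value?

7

Best achievable value is 2569.
One optimal bundle: platinum ring + jade mask + crystal orb + gold chalice + silk tapestry + ancient tome + ruby pendant (40 lb).
Any selection reaching 2569 contains exactly 7 items.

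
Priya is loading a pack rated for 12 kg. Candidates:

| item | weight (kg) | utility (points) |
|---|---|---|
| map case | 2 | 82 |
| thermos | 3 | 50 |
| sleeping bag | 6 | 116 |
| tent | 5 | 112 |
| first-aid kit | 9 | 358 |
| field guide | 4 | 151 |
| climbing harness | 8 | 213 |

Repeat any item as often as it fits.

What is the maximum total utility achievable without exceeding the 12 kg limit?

492

Taking 6×map case: 12 kg used, 492 in utility.
That's the maximum — no swap from here does better than 492.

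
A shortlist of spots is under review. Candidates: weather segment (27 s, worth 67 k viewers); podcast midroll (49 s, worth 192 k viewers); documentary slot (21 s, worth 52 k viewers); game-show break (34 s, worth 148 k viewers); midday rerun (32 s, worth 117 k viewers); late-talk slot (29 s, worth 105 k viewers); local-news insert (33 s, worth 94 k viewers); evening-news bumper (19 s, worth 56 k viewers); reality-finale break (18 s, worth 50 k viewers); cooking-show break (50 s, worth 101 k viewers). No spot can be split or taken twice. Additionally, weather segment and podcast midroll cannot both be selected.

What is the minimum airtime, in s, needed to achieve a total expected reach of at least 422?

112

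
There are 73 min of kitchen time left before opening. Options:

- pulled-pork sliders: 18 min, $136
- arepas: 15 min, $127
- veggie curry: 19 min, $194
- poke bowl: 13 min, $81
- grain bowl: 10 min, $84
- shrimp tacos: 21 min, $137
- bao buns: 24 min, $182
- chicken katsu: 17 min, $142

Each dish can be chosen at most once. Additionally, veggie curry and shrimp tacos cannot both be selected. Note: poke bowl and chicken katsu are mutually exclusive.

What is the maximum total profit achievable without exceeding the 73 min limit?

602

Density check — veggie curry 10.21, arepas 8.47, grain bowl 8.40 are the best per min.
Greedy by ratio would take arepas + veggie curry + grain bowl + chicken katsu: 61 min used, total 547.
The 15 min tied up in arepas is better spent on bao buns — total rises to 602 (70 min).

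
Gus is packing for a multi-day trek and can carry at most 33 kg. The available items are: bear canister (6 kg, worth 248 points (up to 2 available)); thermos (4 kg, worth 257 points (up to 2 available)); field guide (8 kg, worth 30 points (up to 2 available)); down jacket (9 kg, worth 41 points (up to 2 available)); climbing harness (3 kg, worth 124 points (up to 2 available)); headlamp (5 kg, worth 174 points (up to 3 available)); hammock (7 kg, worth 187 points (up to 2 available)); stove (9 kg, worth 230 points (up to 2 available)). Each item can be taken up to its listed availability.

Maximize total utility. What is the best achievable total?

Density check — thermos 64.25, bear canister 41.33, climbing harness 41.33, headlamp 34.80 are the best per kg.
The ratio heuristic lands on 2×bear canister + 2×thermos + 2×climbing harness + headlamp (1432) but leaves 2 kg idle.
Dropping climbing harness frees 3 kg; slotting in headlamp (5 kg) lifts the total to 1482 at 33 kg.
That's the maximum — no swap from here does better than 1482.

1482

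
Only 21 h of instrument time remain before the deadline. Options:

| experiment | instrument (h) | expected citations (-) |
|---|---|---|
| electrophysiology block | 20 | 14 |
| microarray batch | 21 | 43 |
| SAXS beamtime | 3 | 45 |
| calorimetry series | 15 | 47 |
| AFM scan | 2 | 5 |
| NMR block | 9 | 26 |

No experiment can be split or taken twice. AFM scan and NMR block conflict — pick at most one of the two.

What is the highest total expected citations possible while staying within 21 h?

97

SAXS beamtime + calorimetry series + AFM scan uses 20 of the 21 h and totals 97.
That's the maximum — no feasible swap from here does better than 97.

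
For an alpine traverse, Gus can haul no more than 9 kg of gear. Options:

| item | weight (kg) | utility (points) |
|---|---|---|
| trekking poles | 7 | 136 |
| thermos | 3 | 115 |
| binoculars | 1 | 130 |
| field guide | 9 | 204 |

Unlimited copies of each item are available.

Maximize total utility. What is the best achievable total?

1170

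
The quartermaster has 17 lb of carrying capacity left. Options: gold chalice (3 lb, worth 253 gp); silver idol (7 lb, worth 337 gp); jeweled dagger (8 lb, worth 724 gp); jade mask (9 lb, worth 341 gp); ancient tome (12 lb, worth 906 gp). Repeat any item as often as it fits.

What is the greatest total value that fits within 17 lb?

1483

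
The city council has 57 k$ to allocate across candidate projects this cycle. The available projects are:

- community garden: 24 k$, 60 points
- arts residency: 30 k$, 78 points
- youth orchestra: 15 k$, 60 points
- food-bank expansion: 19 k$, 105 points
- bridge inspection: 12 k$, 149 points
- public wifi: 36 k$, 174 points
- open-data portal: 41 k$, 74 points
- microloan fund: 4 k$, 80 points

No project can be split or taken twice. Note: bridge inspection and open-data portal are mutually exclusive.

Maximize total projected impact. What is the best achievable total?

403

By projected impact per k$: microloan fund 20.00, bridge inspection 12.42, food-bank expansion 5.53, public wifi 4.83 lead.
A density-first pass picks youth orchestra + food-bank expansion + bridge inspection + microloan fund — 394 at 50 k$.
Dropping youth orchestra and food-bank expansion frees 34 k$; slotting in public wifi (36 k$) lifts the total to 403 at 52 k$.
The closest alternative, youth orchestra + food-bank expansion + bridge inspection + microloan fund, reaches only 394.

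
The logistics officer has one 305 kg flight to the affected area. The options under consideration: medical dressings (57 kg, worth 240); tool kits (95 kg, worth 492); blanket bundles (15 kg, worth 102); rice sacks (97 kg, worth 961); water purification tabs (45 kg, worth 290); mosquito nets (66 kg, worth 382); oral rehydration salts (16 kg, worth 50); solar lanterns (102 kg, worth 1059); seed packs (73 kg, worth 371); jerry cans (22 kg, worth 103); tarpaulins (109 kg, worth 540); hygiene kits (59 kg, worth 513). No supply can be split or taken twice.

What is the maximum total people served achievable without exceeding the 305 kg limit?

Taking the top-ratio supplies first gives blanket bundles + rice sacks + solar lanterns + jerry cans + hygiene kits for 2738 (295 kg).
Dropping blanket bundles and jerry cans frees 37 kg; slotting in water purification tabs (45 kg) lifts the total to 2823 at 303 kg.
Nothing else within 305 kg beats 2823.

2823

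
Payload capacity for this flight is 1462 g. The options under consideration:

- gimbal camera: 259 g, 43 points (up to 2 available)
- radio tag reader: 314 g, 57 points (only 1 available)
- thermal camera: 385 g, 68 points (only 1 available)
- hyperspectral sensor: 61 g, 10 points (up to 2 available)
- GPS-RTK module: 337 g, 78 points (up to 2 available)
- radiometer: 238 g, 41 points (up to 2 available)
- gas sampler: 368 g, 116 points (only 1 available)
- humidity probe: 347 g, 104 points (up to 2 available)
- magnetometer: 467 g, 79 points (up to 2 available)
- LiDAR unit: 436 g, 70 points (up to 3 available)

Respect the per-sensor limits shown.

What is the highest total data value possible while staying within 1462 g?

412

Hyperspectral sensor + GPS-RTK module + gas sampler + 2×humidity probe uses 1460 of the 1462 g and totals 412.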